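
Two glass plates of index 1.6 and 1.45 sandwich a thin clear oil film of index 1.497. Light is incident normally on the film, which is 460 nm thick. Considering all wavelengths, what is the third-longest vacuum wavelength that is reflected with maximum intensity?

Top surface (1.6 → 1.497): reflection off a lower-index medium gives no phase shift.
Bottom surface (1.497 → 1.45): reflection off a lower-index medium gives no phase shift.
The two reflections carry the same phase change, so no net offset.
So the condition for constructive reflection is 2 n t = m λ.
λ = 2 n t / m. The third-longest wavelength is m = 3: λ = 2 × 1.497 × 460 / 3.00 = 459 nm.

459 nm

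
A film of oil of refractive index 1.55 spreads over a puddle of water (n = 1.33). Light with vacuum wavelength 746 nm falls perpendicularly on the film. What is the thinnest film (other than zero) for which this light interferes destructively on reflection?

241 nm

Ray reflecting at the top interface goes from n = 1.0 toward n = 1.55: a half-wave phase shift.
Ray reflecting at the bottom interface goes from n = 1.55 toward n = 1.33: no phase shift.
Exactly one π shift → a net half-wave offset.
With one net inversion, destructive interference in reflection requires 2 n t = m λ.
Minimum nonzero at m = 1: t = λ / (2 n) = 746 / (2 × 1.55) = 241 nm.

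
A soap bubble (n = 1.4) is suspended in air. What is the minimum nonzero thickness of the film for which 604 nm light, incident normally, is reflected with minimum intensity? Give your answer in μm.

0.216 μm

At the upper boundary (n = 1.0 to n = 1.4) the reflected ray undergoes a half-wave phase shift.
Bottom surface (1.4 → 1.0): reflection off a lower-index medium gives no phase shift.
The two reflections differ by half a wavelength.
With one net inversion, destructive interference in reflection requires 2 n t = m λ.
Minimum nonzero at m = 1: t = λ / (2 n) = 604 / (2 × 1.4) = 216 nm.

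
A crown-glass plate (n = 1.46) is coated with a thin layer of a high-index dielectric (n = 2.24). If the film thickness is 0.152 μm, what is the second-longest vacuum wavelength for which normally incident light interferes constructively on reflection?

Ray reflecting at the top interface goes from n = 1.0 toward n = 2.24: a half-wave phase shift.
Bottom surface (2.24 → 1.46): reflection off a lower-index medium gives no phase shift.
Exactly one π shift → a net half-wave offset.
For bright reflection here: 2 n t = (m + ½) λ.
λ = 2 n t / (m + ½). The second-longest wavelength is m = 1: λ = 2 × 2.24 × 152 / 1.50 = 454 nm.

454 nm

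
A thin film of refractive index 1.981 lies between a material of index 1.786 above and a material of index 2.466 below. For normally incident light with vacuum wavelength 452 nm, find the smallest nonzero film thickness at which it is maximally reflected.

Top surface (1.786 → 1.981): reflection off a higher-index medium gives a half-wave phase shift.
Ray reflecting at the bottom interface goes from n = 1.981 toward n = 2.466: a half-wave phase shift.
The two reflections carry the same phase change, so no net offset.
So the condition for constructive reflection is 2 n t = m λ.
Minimum nonzero at m = 1: t = λ / (2 n) = 452 / (2 × 1.981) = 114 nm.

114 nm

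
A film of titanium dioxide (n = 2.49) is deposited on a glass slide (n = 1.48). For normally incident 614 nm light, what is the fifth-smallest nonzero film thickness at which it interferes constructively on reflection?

555 nm

At the upper boundary (n = 1.0 to n = 2.49) the reflected ray undergoes a half-wave phase shift.
Bottom surface (2.49 → 1.48): reflection off a lower-index medium gives no phase shift.
The two reflections differ by half a wavelength.
With one net inversion, constructive interference in reflection requires 2 n t = (m + ½) λ.
The fifth-smallest nonzero thickness corresponds to m = 4: t = (m + ½) λ / (2 n) = 4.50 × 614 / (2 × 2.49) = 555 nm.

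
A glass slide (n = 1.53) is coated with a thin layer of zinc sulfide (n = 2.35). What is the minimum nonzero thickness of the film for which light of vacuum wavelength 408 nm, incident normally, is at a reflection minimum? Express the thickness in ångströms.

Ray reflecting at the top interface goes from n = 1.0 toward n = 2.35: a half-wave phase shift.
At the lower boundary (n = 2.35 to n = 1.53) the reflected ray undergoes no phase shift.
The two reflections differ by half a wavelength.
So the condition for destructive reflection is 2 n t = m λ.
Minimum nonzero at m = 1: t = λ / (2 n) = 408 / (2 × 2.35) = 86.8 nm.

868 Å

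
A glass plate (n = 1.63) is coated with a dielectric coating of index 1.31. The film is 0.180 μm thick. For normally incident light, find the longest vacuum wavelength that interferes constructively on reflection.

472 nm

Ray reflecting at the top interface goes from n = 1.0 toward n = 1.31: a half-wave phase shift.
Bottom surface (1.31 → 1.63): reflection off a higher-index medium gives a half-wave phase shift.
The two reflections carry the same phase change, so no net offset.
With no net inversion, constructive interference in reflection requires 2 n t = m λ.
λ = 2 n t / m. The longest wavelength is m = 1: λ = 2 × 1.31 × 180 / 1.00 = 472 nm.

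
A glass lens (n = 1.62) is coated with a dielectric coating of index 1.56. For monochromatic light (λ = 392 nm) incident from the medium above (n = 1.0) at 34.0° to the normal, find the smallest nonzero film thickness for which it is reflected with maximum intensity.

135 nm

At the upper boundary (n = 1.0 to n = 1.56) the reflected ray undergoes a half-wave phase shift.
At the lower boundary (n = 1.56 to n = 1.62) the reflected ray undergoes a half-wave phase shift.
Net: no relative phase inversion (both shifts match).
So the condition for constructive reflection is 2 n t cos θ_r = m λ.
Snell's law: 1.0 sin 34.0° = 1.56 sin θ_r → sin θ_r = 0.358, cos θ_r = 0.934.
Minimum nonzero at m = 1: t = λ / (2 n cos θ_r) = 392 / (2 × 1.56 × 0.934) = 135 nm.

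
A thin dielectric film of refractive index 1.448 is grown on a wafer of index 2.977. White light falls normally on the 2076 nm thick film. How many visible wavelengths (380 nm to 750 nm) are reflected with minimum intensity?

8

Top surface (1.0 → 1.448): reflection off a higher-index medium gives a half-wave phase shift.
Ray reflecting at the bottom interface goes from n = 1.448 toward n = 2.977: a half-wave phase shift.
The two reflections carry the same phase change, so no net offset.
So the condition for destructive reflection is 2 n t = (m + ½) λ.
λ = 2 n t / (m + ½) = 6012 / (m + ½) nm.
m=7: 802 nm (IR); m=8: 707 nm (visible); m=9: 633 nm (visible); m=10: 573 nm (visible); m=11: 523 nm (visible); m=12: 481 nm (visible); m=13: 445 nm (visible); m=14: 415 nm (visible); m=15: 388 nm (visible); m=16: 364 nm (UV).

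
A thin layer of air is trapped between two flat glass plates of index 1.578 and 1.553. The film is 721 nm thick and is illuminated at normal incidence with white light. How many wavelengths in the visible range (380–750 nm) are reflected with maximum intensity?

2

Ray reflecting at the top interface goes from n = 1.578 toward n = 1.0: no phase shift.
Ray reflecting at the bottom interface goes from n = 1.0 toward n = 1.553: a half-wave phase shift.
The two reflections differ by half a wavelength.
For bright reflection here: 2 n t = (m + ½) λ.
λ = 2 n t / (m + ½) = 1442 / (m + ½) nm.
m=1: 961 nm (IR); m=2: 577 nm (visible); m=3: 412 nm (visible); m=4: 320 nm (UV).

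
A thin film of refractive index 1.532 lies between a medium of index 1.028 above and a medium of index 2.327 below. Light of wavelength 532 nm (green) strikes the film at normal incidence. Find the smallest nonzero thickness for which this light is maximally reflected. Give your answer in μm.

0.174 μm

Ray reflecting at the top interface goes from n = 1.028 toward n = 1.532: a half-wave phase shift.
Bottom surface (1.532 → 2.327): reflection off a higher-index medium gives a half-wave phase shift.
Zero or two π shifts → no net half-wave offset.
So the condition for constructive reflection is 2 n t = m λ.
The smallest nonzero thickness corresponds to m = 1: t = m λ / (2 n) = 1.00 × 532 / (2 × 1.532) = 174 nm.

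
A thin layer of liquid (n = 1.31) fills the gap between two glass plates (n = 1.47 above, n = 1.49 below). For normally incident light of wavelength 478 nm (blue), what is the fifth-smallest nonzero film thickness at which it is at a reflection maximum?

At the upper boundary (n = 1.47 to n = 1.31) the reflected ray undergoes no phase shift.
Ray reflecting at the bottom interface goes from n = 1.31 toward n = 1.49: a half-wave phase shift.
Exactly one π shift → a net half-wave offset.
So the condition for constructive reflection is 2 n t = (m + ½) λ.
The fifth-smallest nonzero thickness corresponds to m = 4: t = (m + ½) λ / (2 n) = 4.50 × 478 / (2 × 1.31) = 821 nm.

821 nm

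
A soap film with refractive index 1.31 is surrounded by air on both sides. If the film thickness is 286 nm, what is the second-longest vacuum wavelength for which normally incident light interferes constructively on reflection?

500 nm

Ray reflecting at the top interface goes from n = 1.0 toward n = 1.31: a half-wave phase shift.
Bottom surface (1.31 → 1.0): reflection off a lower-index medium gives no phase shift.
Exactly one π shift → a net half-wave offset.
For maximum reflection here: 2 n t = (m + ½) λ.
λ = 2 n t / (m + ½). The second-longest wavelength is m = 1: λ = 2 × 1.31 × 286 / 1.50 = 500 nm.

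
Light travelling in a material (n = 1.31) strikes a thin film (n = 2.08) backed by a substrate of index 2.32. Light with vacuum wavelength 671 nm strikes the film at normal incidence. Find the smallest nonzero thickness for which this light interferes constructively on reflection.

Top surface (1.31 → 2.08): reflection off a higher-index medium gives a half-wave phase shift.
At the lower boundary (n = 2.08 to n = 2.32) the reflected ray undergoes a half-wave phase shift.
Zero or two π shifts → no net half-wave offset.
With no net inversion, constructive interference in reflection requires 2 n t = m λ.
The smallest nonzero thickness corresponds to m = 1: t = m λ / (2 n) = 1.00 × 671 / (2 × 2.08) = 161 nm.

161 nm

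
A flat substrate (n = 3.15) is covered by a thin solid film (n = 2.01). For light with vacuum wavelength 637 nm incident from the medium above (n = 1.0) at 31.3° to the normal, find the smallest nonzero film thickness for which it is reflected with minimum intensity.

82.0 nm

Ray reflecting at the top interface goes from n = 1.0 toward n = 2.01: a half-wave phase shift.
At the lower boundary (n = 2.01 to n = 3.15) the reflected ray undergoes a half-wave phase shift.
Zero or two π shifts → no net half-wave offset.
So the condition for destructive reflection is 2 n t cos θ_r = (m + ½) λ.
Snell's law: 1.0 sin 31.3° = 2.01 sin θ_r → sin θ_r = 0.258, cos θ_r = 0.966.
Minimum at m = 0: t = λ / (4 n cos θ_r) = 637 / (4 × 2.01 × 0.966) = 82.0 nm.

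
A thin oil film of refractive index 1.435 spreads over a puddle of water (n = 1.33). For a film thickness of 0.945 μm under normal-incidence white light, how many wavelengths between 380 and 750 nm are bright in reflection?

Ray reflecting at the top interface goes from n = 1.0 toward n = 1.435: a half-wave phase shift.
At the lower boundary (n = 1.435 to n = 1.33) the reflected ray undergoes no phase shift.
Exactly one π shift → a net half-wave offset.
So the condition for constructive reflection is 2 n t = (m + ½) λ.
λ = 2 n t / (m + ½) = 2712 / (m + ½) nm.
m=3: 775 nm (IR); m=4: 603 nm (visible); m=5: 493 nm (visible); m=6: 417 nm (visible); m=7: 362 nm (UV).

3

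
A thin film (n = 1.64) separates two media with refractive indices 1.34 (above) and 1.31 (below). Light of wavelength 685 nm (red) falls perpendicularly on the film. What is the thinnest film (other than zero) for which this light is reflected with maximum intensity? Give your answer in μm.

0.104 μm

Top surface (1.34 → 1.64): reflection off a higher-index medium gives a half-wave phase shift.
Ray reflecting at the bottom interface goes from n = 1.64 toward n = 1.31: no phase shift.
The two reflections differ by half a wavelength.
With one net inversion, constructive interference in reflection requires 2 n t = (m + ½) λ.
Minimum at m = 0: t = λ / (4 n) = 685 / (4 × 1.64) = 104 nm.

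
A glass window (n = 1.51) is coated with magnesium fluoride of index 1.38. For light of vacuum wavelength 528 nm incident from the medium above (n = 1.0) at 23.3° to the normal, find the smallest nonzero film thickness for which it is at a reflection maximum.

At the upper boundary (n = 1.0 to n = 1.38) the reflected ray undergoes a half-wave phase shift.
Ray reflecting at the bottom interface goes from n = 1.38 toward n = 1.51: a half-wave phase shift.
Zero or two π shifts → no net half-wave offset.
So the condition for constructive reflection is 2 n t cos θ_r = m λ.
Snell's law: 1.0 sin 23.3° = 1.38 sin θ_r → sin θ_r = 0.287, cos θ_r = 0.958.
Minimum nonzero at m = 1: t = λ / (2 n cos θ_r) = 528 / (2 × 1.38 × 0.958) = 200 nm.

200 nm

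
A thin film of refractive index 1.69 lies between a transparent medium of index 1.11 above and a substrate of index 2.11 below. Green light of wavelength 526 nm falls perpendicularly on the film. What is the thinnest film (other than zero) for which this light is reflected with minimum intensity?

Top surface (1.11 → 1.69): reflection off a higher-index medium gives a half-wave phase shift.
Bottom surface (1.69 → 2.11): reflection off a higher-index medium gives a half-wave phase shift.
Net: no relative phase inversion (both shifts match).
So the condition for destructive reflection is 2 n t = (m + ½) λ.
Minimum at m = 0: t = λ / (4 n) = 526 / (4 × 1.69) = 77.8 nm.

77.8 nm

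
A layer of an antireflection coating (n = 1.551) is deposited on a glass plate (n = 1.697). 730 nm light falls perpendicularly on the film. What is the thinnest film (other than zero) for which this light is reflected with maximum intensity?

235 nm

At the upper boundary (n = 1.0 to n = 1.551) the reflected ray undergoes a half-wave phase shift.
At the lower boundary (n = 1.551 to n = 1.697) the reflected ray undergoes a half-wave phase shift.
Zero or two π shifts → no net half-wave offset.
So the condition for constructive reflection is 2 n t = m λ.
Minimum nonzero at m = 1: t = λ / (2 n) = 730 / (2 × 1.551) = 235 nm.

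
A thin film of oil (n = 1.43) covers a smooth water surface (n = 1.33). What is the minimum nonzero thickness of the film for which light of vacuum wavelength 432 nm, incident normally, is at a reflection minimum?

Top surface (1.0 → 1.43): reflection off a higher-index medium gives a half-wave phase shift.
Bottom surface (1.43 → 1.33): reflection off a lower-index medium gives no phase shift.
Exactly one π shift → a net half-wave offset.
With one net inversion, destructive interference in reflection requires 2 n t = m λ.
Minimum nonzero at m = 1: t = λ / (2 n) = 432 / (2 × 1.43) = 151 nm.

151 nm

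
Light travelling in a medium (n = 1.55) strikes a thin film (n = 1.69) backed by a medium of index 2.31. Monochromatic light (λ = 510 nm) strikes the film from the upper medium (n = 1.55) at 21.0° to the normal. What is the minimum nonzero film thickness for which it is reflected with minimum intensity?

79.9 nm

Top surface (1.55 → 1.69): reflection off a higher-index medium gives a half-wave phase shift.
Ray reflecting at the bottom interface goes from n = 1.69 toward n = 2.31: a half-wave phase shift.
Zero or two π shifts → no net half-wave offset.
For minimum reflection here: 2 n t cos θ_r = (m + ½) λ.
Snell's law: 1.55 sin 21.0° = 1.69 sin θ_r → sin θ_r = 0.329, cos θ_r = 0.944.
Minimum at m = 0: t = λ / (4 n cos θ_r) = 510 / (4 × 1.69 × 0.944) = 79.9 nm.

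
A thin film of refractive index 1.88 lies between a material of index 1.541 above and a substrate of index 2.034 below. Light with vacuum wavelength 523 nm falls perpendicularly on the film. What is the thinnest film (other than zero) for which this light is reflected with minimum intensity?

At the upper boundary (n = 1.541 to n = 1.88) the reflected ray undergoes a half-wave phase shift.
Ray reflecting at the bottom interface goes from n = 1.88 toward n = 2.034: a half-wave phase shift.
The two reflections carry the same phase change, so no net offset.
So the condition for destructive reflection is 2 n t = (m + ½) λ.
Minimum at m = 0: t = λ / (4 n) = 523 / (4 × 1.88) = 69.5 nm.

69.5 nm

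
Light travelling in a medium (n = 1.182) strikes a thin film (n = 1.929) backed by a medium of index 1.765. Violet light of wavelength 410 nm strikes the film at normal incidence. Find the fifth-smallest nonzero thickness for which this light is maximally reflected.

At the upper boundary (n = 1.182 to n = 1.929) the reflected ray undergoes a half-wave phase shift.
Bottom surface (1.929 → 1.765): reflection off a lower-index medium gives no phase shift.
Net: one phase inversion between the two reflected rays.
So the condition for constructive reflection is 2 n t = (m + ½) λ.
The fifth-smallest nonzero thickness corresponds to m = 4: t = (m + ½) λ / (2 n) = 4.50 × 410 / (2 × 1.929) = 478 nm.

478 nm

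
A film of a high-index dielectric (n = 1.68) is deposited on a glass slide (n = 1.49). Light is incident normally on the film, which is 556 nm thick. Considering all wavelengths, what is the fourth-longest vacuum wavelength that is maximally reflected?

At the upper boundary (n = 1.0 to n = 1.68) the reflected ray undergoes a half-wave phase shift.
Bottom surface (1.68 → 1.49): reflection off a lower-index medium gives no phase shift.
The two reflections differ by half a wavelength.
So the condition for constructive reflection is 2 n t = (m + ½) λ.
λ = 2 n t / (m + ½). The fourth-longest wavelength is m = 3: λ = 2 × 1.68 × 556 / 3.50 = 534 nm.

534 nm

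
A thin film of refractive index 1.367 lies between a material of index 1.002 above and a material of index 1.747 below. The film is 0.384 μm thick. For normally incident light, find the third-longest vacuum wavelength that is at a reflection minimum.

At the upper boundary (n = 1.002 to n = 1.367) the reflected ray undergoes a half-wave phase shift.
At the lower boundary (n = 1.367 to n = 1.747) the reflected ray undergoes a half-wave phase shift.
The two reflections carry the same phase change, so no net offset.
So the condition for destructive reflection is 2 n t = (m + ½) λ.
λ = 2 n t / (m + ½). The third-longest wavelength is m = 2: λ = 2 × 1.367 × 384 / 2.50 = 420 nm.

420 nm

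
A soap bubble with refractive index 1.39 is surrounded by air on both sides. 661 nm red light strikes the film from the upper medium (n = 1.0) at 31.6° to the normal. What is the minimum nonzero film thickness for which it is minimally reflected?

Ray reflecting at the top interface goes from n = 1.0 toward n = 1.39: a half-wave phase shift.
Ray reflecting at the bottom interface goes from n = 1.39 toward n = 1.0: no phase shift.
Net: one phase inversion between the two reflected rays.
So the condition for destructive reflection is 2 n t cos θ_r = m λ.
Snell's law: 1.0 sin 31.6° = 1.39 sin θ_r → sin θ_r = 0.377, cos θ_r = 0.926.
Minimum nonzero at m = 1: t = λ / (2 n cos θ_r) = 661 / (2 × 1.39 × 0.926) = 257 nm.

257 nm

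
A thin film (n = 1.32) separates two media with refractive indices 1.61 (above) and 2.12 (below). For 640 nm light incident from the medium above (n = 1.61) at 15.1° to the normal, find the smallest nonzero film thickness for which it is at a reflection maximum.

At the upper boundary (n = 1.61 to n = 1.32) the reflected ray undergoes no phase shift.
Ray reflecting at the bottom interface goes from n = 1.32 toward n = 2.12: a half-wave phase shift.
Exactly one π shift → a net half-wave offset.
For strong reflection here: 2 n t cos θ_r = (m + ½) λ.
Snell's law: 1.61 sin 15.1° = 1.32 sin θ_r → sin θ_r = 0.318, cos θ_r = 0.948.
Minimum at m = 0: t = λ / (4 n cos θ_r) = 640 / (4 × 1.32 × 0.948) = 128 nm.

128 nm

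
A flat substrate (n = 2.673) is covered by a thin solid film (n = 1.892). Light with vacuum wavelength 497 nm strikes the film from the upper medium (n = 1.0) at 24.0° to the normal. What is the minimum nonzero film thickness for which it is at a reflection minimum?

At the upper boundary (n = 1.0 to n = 1.892) the reflected ray undergoes a half-wave phase shift.
Ray reflecting at the bottom interface goes from n = 1.892 toward n = 2.673: a half-wave phase shift.
Net: no relative phase inversion (both shifts match).
For minimum reflection here: 2 n t cos θ_r = (m + ½) λ.
Snell's law: 1.0 sin 24.0° = 1.892 sin θ_r → sin θ_r = 0.215, cos θ_r = 0.977.
Minimum at m = 0: t = λ / (4 n cos θ_r) = 497 / (4 × 1.892 × 0.977) = 67.2 nm.

67.2 nm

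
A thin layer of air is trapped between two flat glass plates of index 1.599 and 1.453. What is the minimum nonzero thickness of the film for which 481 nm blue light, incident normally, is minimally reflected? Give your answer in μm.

Top surface (1.599 → 1.0): reflection off a lower-index medium gives no phase shift.
At the lower boundary (n = 1.0 to n = 1.453) the reflected ray undergoes a half-wave phase shift.
The two reflections differ by half a wavelength.
For minimum reflection here: 2 n t = m λ.
Minimum nonzero at m = 1: t = λ / (2 n) = 481 / (2 × 1.0) = 241 nm.

0.241 μm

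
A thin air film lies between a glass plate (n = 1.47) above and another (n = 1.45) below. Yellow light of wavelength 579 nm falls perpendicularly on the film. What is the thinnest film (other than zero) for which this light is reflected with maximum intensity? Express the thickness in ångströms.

Ray reflecting at the top interface goes from n = 1.47 toward n = 1.0: no phase shift.
Ray reflecting at the bottom interface goes from n = 1.0 toward n = 1.45: a half-wave phase shift.
The two reflections differ by half a wavelength.
With one net inversion, constructive interference in reflection requires 2 n t = (m + ½) λ.
Minimum at m = 0: t = λ / (4 n) = 579 / (4 × 1.0) = 145 nm.

1448 Å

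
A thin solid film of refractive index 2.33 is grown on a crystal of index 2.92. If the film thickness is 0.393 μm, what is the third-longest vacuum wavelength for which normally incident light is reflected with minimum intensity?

Top surface (1.0 → 2.33): reflection off a higher-index medium gives a half-wave phase shift.
Bottom surface (2.33 → 2.92): reflection off a higher-index medium gives a half-wave phase shift.
Net: no relative phase inversion (both shifts match).
For weak reflection here: 2 n t = (m + ½) λ.
λ = 2 n t / (m + ½). The third-longest wavelength is m = 2: λ = 2 × 2.33 × 393 / 2.50 = 733 nm.

733 nm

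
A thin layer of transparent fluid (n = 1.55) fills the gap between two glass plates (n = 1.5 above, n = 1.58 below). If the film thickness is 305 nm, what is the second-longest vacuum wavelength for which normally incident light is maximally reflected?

Top surface (1.5 → 1.55): reflection off a higher-index medium gives a half-wave phase shift.
At the lower boundary (n = 1.55 to n = 1.58) the reflected ray undergoes a half-wave phase shift.
The two reflections carry the same phase change, so no net offset.
With no net inversion, constructive interference in reflection requires 2 n t = m λ.
λ = 2 n t / m. The second-longest wavelength is m = 2: λ = 2 × 1.55 × 305 / 2.00 = 473 nm.

473 nm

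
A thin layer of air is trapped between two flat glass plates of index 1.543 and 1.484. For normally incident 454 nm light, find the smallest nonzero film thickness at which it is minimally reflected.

227 nm

At the upper boundary (n = 1.543 to n = 1.0) the reflected ray undergoes no phase shift.
At the lower boundary (n = 1.0 to n = 1.484) the reflected ray undergoes a half-wave phase shift.
Net: one phase inversion between the two reflected rays.
With one net inversion, destructive interference in reflection requires 2 n t = m λ.
Minimum nonzero at m = 1: t = λ / (2 n) = 454 / (2 × 1.0) = 227 nm.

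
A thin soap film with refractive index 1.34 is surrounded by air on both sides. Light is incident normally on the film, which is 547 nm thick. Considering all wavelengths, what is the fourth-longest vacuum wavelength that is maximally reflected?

Ray reflecting at the top interface goes from n = 1.0 toward n = 1.34: a half-wave phase shift.
At the lower boundary (n = 1.34 to n = 1.0) the reflected ray undergoes no phase shift.
Net: one phase inversion between the two reflected rays.
So the condition for constructive reflection is 2 n t = (m + ½) λ.
λ = 2 n t / (m + ½). The fourth-longest wavelength is m = 3: λ = 2 × 1.34 × 547 / 3.50 = 419 nm.

419 nm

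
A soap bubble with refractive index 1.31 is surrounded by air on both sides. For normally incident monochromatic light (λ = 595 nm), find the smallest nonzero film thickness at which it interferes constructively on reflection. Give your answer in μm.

Top surface (1.0 → 1.31): reflection off a higher-index medium gives a half-wave phase shift.
Bottom surface (1.31 → 1.0): reflection off a lower-index medium gives no phase shift.
Exactly one π shift → a net half-wave offset.
With one net inversion, constructive interference in reflection requires 2 n t = (m + ½) λ.
Minimum at m = 0: t = λ / (4 n) = 595 / (4 × 1.31) = 114 nm.

0.114 μm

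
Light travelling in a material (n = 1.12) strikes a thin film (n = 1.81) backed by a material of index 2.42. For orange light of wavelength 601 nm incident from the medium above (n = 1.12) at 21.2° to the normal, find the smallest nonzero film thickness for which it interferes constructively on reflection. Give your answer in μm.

Top surface (1.12 → 1.81): reflection off a higher-index medium gives a half-wave phase shift.
Bottom surface (1.81 → 2.42): reflection off a higher-index medium gives a half-wave phase shift.
The two reflections carry the same phase change, so no net offset.
For bright reflection here: 2 n t cos θ_r = m λ.
Snell's law: 1.12 sin 21.2° = 1.81 sin θ_r → sin θ_r = 0.224, cos θ_r = 0.975.
Minimum nonzero at m = 1: t = λ / (2 n cos θ_r) = 601 / (2 × 1.81 × 0.975) = 170 nm.

0.170 μm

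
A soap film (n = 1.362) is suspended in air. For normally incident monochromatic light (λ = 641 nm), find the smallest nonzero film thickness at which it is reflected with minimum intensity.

235 nm

At the upper boundary (n = 1.0 to n = 1.362) the reflected ray undergoes a half-wave phase shift.
Ray reflecting at the bottom interface goes from n = 1.362 toward n = 1.0: no phase shift.
The two reflections differ by half a wavelength.
For minimum reflection here: 2 n t = m λ.
Minimum nonzero at m = 1: t = λ / (2 n) = 641 / (2 × 1.362) = 235 nm.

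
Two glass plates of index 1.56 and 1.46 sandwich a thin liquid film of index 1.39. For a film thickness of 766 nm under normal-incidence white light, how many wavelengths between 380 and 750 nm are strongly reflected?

3

Top surface (1.56 → 1.39): reflection off a lower-index medium gives no phase shift.
Ray reflecting at the bottom interface goes from n = 1.39 toward n = 1.46: a half-wave phase shift.
The two reflections differ by half a wavelength.
With one net inversion, constructive interference in reflection requires 2 n t = (m + ½) λ.
λ = 2 n t / (m + ½) = 2129 / (m + ½) nm.
m=2: 852 nm (IR); m=3: 608 nm (visible); m=4: 473 nm (visible); m=5: 387 nm (visible); m=6: 328 nm (UV).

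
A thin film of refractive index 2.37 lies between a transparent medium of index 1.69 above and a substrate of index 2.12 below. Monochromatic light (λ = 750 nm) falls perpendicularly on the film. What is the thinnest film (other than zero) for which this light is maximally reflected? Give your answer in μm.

0.0791 μm

Ray reflecting at the top interface goes from n = 1.69 toward n = 2.37: a half-wave phase shift.
Ray reflecting at the bottom interface goes from n = 2.37 toward n = 2.12: no phase shift.
Exactly one π shift → a net half-wave offset.
For strong reflection here: 2 n t = (m + ½) λ.
Minimum at m = 0: t = λ / (4 n) = 750 / (4 × 2.37) = 79.1 nm.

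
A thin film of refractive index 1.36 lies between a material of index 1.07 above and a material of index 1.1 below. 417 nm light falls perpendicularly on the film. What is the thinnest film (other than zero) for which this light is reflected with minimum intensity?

At the upper boundary (n = 1.07 to n = 1.36) the reflected ray undergoes a half-wave phase shift.
Bottom surface (1.36 → 1.1): reflection off a lower-index medium gives no phase shift.
The two reflections differ by half a wavelength.
With one net inversion, destructive interference in reflection requires 2 n t = m λ.
Minimum nonzero at m = 1: t = λ / (2 n) = 417 / (2 × 1.36) = 153 nm.

153 nm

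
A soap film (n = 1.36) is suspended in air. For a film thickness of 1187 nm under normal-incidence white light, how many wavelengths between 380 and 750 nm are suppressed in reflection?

Ray reflecting at the top interface goes from n = 1.0 toward n = 1.36: a half-wave phase shift.
At the lower boundary (n = 1.36 to n = 1.0) the reflected ray undergoes no phase shift.
Exactly one π shift → a net half-wave offset.
For minimum reflection here: 2 n t = m λ.
λ = 2 n t / m = 3229 / m nm.
m=4: 807 nm (IR); m=5: 646 nm (visible); m=6: 538 nm (visible); m=7: 461 nm (visible); m=8: 404 nm (visible); m=9: 359 nm (UV).

4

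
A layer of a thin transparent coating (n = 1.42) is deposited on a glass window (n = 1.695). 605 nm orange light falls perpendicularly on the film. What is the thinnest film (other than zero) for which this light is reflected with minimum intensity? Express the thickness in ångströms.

Ray reflecting at the top interface goes from n = 1.0 toward n = 1.42: a half-wave phase shift.
Ray reflecting at the bottom interface goes from n = 1.42 toward n = 1.695: a half-wave phase shift.
The two reflections carry the same phase change, so no net offset.
So the condition for destructive reflection is 2 n t = (m + ½) λ.
Minimum at m = 0: t = λ / (4 n) = 605 / (4 × 1.42) = 107 nm.

1065 Å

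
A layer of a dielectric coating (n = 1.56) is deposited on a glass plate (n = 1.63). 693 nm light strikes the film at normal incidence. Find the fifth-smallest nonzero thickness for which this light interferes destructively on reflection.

At the upper boundary (n = 1.0 to n = 1.56) the reflected ray undergoes a half-wave phase shift.
Ray reflecting at the bottom interface goes from n = 1.56 toward n = 1.63: a half-wave phase shift.
Net: no relative phase inversion (both shifts match).
With no net inversion, destructive interference in reflection requires 2 n t = (m + ½) λ.
The fifth-smallest nonzero thickness corresponds to m = 4: t = (m + ½) λ / (2 n) = 4.50 × 693 / (2 × 1.56) = 1000 nm.

1000 nm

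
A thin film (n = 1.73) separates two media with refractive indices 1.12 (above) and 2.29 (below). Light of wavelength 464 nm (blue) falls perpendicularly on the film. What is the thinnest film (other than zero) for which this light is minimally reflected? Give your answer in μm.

0.0671 μm

At the upper boundary (n = 1.12 to n = 1.73) the reflected ray undergoes a half-wave phase shift.
At the lower boundary (n = 1.73 to n = 2.29) the reflected ray undergoes a half-wave phase shift.
Net: no relative phase inversion (both shifts match).
For dark reflection here: 2 n t = (m + ½) λ.
Minimum at m = 0: t = λ / (4 n) = 464 / (4 × 1.73) = 67.1 nm.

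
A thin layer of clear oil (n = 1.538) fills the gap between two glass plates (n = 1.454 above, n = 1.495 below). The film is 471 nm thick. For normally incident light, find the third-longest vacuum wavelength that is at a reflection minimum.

483 nm

Top surface (1.454 → 1.538): reflection off a higher-index medium gives a half-wave phase shift.
Ray reflecting at the bottom interface goes from n = 1.538 toward n = 1.495: no phase shift.
The two reflections differ by half a wavelength.
So the condition for destructive reflection is 2 n t = m λ.
λ = 2 n t / m. The third-longest wavelength is m = 3: λ = 2 × 1.538 × 471 / 3.00 = 483 nm.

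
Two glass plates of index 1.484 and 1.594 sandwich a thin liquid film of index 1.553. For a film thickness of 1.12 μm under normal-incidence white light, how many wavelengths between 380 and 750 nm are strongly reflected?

At the upper boundary (n = 1.484 to n = 1.553) the reflected ray undergoes a half-wave phase shift.
Ray reflecting at the bottom interface goes from n = 1.553 toward n = 1.594: a half-wave phase shift.
Net: no relative phase inversion (both shifts match).
For strong reflection here: 2 n t = m λ.
λ = 2 n t / m = 3479 / m nm.
m=4: 870 nm (IR); m=5: 696 nm (visible); m=6: 580 nm (visible); m=7: 497 nm (visible); m=8: 435 nm (visible); m=9: 387 nm (visible); m=10: 348 nm (UV).

5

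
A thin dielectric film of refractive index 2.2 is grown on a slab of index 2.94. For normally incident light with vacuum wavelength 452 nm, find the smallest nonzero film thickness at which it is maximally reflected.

103 nm

Ray reflecting at the top interface goes from n = 1.0 toward n = 2.2: a half-wave phase shift.
Bottom surface (2.2 → 2.94): reflection off a higher-index medium gives a half-wave phase shift.
The two reflections carry the same phase change, so no net offset.
With no net inversion, constructive interference in reflection requires 2 n t = m λ.
Minimum nonzero at m = 1: t = λ / (2 n) = 452 / (2 × 2.2) = 103 nm.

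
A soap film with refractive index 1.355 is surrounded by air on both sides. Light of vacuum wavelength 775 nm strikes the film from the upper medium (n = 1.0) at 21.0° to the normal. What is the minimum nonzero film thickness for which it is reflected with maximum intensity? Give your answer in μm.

Top surface (1.0 → 1.355): reflection off a higher-index medium gives a half-wave phase shift.
Ray reflecting at the bottom interface goes from n = 1.355 toward n = 1.0: no phase shift.
The two reflections differ by half a wavelength.
With one net inversion, constructive interference in reflection requires 2 n t cos θ_r = (m + ½) λ.
Snell's law: 1.0 sin 21.0° = 1.355 sin θ_r → sin θ_r = 0.264, cos θ_r = 0.964.
Minimum at m = 0: t = λ / (4 n cos θ_r) = 775 / (4 × 1.355 × 0.964) = 148 nm.

0.148 μm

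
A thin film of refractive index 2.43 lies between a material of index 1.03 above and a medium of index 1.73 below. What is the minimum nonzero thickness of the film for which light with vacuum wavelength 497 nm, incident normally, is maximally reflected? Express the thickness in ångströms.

Ray reflecting at the top interface goes from n = 1.03 toward n = 2.43: a half-wave phase shift.
Bottom surface (2.43 → 1.73): reflection off a lower-index medium gives no phase shift.
The two reflections differ by half a wavelength.
So the condition for constructive reflection is 2 n t = (m + ½) λ.
Minimum at m = 0: t = λ / (4 n) = 497 / (4 × 2.43) = 51.1 nm.

511 Å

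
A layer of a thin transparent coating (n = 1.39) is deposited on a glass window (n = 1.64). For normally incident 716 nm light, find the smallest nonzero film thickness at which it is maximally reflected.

Ray reflecting at the top interface goes from n = 1.0 toward n = 1.39: a half-wave phase shift.
Bottom surface (1.39 → 1.64): reflection off a higher-index medium gives a half-wave phase shift.
Zero or two π shifts → no net half-wave offset.
So the condition for constructive reflection is 2 n t = m λ.
Minimum nonzero at m = 1: t = λ / (2 n) = 716 / (2 × 1.39) = 258 nm.

258 nm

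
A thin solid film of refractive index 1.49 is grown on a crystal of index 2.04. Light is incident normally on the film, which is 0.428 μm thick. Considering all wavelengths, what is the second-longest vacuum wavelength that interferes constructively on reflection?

638 nm

Top surface (1.0 → 1.49): reflection off a higher-index medium gives a half-wave phase shift.
At the lower boundary (n = 1.49 to n = 2.04) the reflected ray undergoes a half-wave phase shift.
Zero or two π shifts → no net half-wave offset.
So the condition for constructive reflection is 2 n t = m λ.
λ = 2 n t / m. The second-longest wavelength is m = 2: λ = 2 × 1.49 × 428 / 2.00 = 638 nm.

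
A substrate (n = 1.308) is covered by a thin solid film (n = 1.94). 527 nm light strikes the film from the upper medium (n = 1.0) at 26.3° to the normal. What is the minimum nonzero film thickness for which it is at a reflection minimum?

Top surface (1.0 → 1.94): reflection off a higher-index medium gives a half-wave phase shift.
Bottom surface (1.94 → 1.308): reflection off a lower-index medium gives no phase shift.
Net: one phase inversion between the two reflected rays.
For weak reflection here: 2 n t cos θ_r = m λ.
Snell's law: 1.0 sin 26.3° = 1.94 sin θ_r → sin θ_r = 0.228, cos θ_r = 0.974.
Minimum nonzero at m = 1: t = λ / (2 n cos θ_r) = 527 / (2 × 1.94 × 0.974) = 140 nm.

140 nm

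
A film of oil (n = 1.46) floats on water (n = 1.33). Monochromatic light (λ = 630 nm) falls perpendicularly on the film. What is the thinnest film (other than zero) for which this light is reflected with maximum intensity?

Ray reflecting at the top interface goes from n = 1.0 toward n = 1.46: a half-wave phase shift.
Bottom surface (1.46 → 1.33): reflection off a lower-index medium gives no phase shift.
The two reflections differ by half a wavelength.
For strong reflection here: 2 n t = (m + ½) λ.
Minimum at m = 0: t = λ / (4 n) = 630 / (4 × 1.46) = 108 nm.

108 nm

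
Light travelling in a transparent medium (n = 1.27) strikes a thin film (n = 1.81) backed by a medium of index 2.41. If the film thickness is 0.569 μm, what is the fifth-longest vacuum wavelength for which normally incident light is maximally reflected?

412 nm

Top surface (1.27 → 1.81): reflection off a higher-index medium gives a half-wave phase shift.
Ray reflecting at the bottom interface goes from n = 1.81 toward n = 2.41: a half-wave phase shift.
Zero or two π shifts → no net half-wave offset.
So the condition for constructive reflection is 2 n t = m λ.
λ = 2 n t / m. The fifth-longest wavelength is m = 5: λ = 2 × 1.81 × 569 / 5.00 = 412 nm.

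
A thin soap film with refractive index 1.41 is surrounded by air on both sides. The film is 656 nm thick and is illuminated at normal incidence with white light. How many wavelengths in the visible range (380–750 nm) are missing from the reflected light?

2

At the upper boundary (n = 1.0 to n = 1.41) the reflected ray undergoes a half-wave phase shift.
Bottom surface (1.41 → 1.0): reflection off a lower-index medium gives no phase shift.
Net: one phase inversion between the two reflected rays.
For dark reflection here: 2 n t = m λ.
λ = 2 n t / m = 1850 / m nm.
m=2: 925 nm (IR); m=3: 617 nm (visible); m=4: 462 nm (visible); m=5: 370 nm (UV).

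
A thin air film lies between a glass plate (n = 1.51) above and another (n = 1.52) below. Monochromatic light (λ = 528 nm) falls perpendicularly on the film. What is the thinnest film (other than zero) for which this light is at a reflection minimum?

Top surface (1.51 → 1.0): reflection off a lower-index medium gives no phase shift.
Bottom surface (1.0 → 1.52): reflection off a higher-index medium gives a half-wave phase shift.
The two reflections differ by half a wavelength.
With one net inversion, destructive interference in reflection requires 2 n t = m λ.
Minimum nonzero at m = 1: t = λ / (2 n) = 528 / (2 × 1.0) = 264 nm.

264 nm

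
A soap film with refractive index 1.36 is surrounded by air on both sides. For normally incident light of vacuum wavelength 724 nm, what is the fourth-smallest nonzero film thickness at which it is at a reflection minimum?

1065 nm

Top surface (1.0 → 1.36): reflection off a higher-index medium gives a half-wave phase shift.
Ray reflecting at the bottom interface goes from n = 1.36 toward n = 1.0: no phase shift.
Exactly one π shift → a net half-wave offset.
With one net inversion, destructive interference in reflection requires 2 n t = m λ.
The fourth-smallest nonzero thickness corresponds to m = 4: t = m λ / (2 n) = 4.00 × 724 / (2 × 1.36) = 1065 nm.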